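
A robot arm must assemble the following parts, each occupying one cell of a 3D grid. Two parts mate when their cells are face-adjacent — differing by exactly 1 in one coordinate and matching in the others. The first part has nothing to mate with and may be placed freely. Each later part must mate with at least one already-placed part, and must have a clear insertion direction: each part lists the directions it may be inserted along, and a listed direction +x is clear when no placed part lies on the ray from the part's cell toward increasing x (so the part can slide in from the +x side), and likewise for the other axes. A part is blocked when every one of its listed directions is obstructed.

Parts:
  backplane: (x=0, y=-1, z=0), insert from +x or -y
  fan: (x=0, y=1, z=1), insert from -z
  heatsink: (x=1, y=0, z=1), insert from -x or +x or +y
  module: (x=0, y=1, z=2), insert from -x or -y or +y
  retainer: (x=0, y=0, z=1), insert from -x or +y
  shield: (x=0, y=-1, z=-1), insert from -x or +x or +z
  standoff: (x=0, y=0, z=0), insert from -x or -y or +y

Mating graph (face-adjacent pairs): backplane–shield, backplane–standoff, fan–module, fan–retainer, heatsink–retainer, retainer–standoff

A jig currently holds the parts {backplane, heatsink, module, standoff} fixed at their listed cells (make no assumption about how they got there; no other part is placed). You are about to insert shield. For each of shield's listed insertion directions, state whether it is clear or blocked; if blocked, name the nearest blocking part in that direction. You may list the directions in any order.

-x: ray from shield(0, -1, -1) has no placed part ⇒ clear
+x: ray from shield(0, -1, -1) has no placed part ⇒ clear
+z: nearest on ray is backplane@(0, -1, 0) ⇒ blocked

+x: clear; +z: blocked by backplane; -x: clear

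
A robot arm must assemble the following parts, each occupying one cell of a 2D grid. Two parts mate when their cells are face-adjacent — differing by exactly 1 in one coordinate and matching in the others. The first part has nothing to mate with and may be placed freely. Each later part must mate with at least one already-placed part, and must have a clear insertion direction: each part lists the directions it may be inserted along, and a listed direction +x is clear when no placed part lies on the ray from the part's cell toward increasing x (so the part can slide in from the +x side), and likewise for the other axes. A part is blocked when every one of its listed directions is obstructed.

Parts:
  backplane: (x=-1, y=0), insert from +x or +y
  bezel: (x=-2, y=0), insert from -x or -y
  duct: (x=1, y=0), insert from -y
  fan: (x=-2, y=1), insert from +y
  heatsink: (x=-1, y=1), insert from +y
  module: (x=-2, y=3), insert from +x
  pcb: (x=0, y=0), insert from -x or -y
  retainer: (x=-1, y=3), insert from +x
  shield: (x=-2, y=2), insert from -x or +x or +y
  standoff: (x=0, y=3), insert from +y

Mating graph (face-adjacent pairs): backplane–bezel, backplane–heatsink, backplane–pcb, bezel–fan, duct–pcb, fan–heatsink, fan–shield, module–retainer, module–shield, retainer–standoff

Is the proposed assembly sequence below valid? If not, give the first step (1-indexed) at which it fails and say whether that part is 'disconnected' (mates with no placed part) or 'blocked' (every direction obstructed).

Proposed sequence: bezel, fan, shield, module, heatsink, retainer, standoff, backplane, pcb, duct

1. bezel@(-2, 0) [-x clear] — {bezel}
2. fan@(-2, 1) [+y clear] — {bezel, fan}
3. shield@(-2, 2) [-x clear] — {bezel, fan, shield}
4. module@(-2, 3) [+x clear] — {bezel, fan, module, shield}
5. heatsink@(-1, 1) [+y clear] — {bezel, fan, heatsink, module, shield}
6. retainer@(-1, 3) [+x clear] — {bezel, fan, heatsink, module, retainer, shield}
7. standoff@(0, 3) [+y clear] — {bezel, fan, heatsink, module, retainer, shield, standoff}
8. backplane@(-1, 0) [+x clear] — {backplane, bezel, fan, heatsink, module, retainer, shield, standoff}
9. pcb@(0, 0) [-y clear] — {backplane, bezel, fan, heatsink, module, pcb, retainer, shield, standoff}
10. duct@(1, 0) [-y clear] — {backplane, bezel, duct, fan, heatsink, module, pcb, retainer, shield, standoff}

Valid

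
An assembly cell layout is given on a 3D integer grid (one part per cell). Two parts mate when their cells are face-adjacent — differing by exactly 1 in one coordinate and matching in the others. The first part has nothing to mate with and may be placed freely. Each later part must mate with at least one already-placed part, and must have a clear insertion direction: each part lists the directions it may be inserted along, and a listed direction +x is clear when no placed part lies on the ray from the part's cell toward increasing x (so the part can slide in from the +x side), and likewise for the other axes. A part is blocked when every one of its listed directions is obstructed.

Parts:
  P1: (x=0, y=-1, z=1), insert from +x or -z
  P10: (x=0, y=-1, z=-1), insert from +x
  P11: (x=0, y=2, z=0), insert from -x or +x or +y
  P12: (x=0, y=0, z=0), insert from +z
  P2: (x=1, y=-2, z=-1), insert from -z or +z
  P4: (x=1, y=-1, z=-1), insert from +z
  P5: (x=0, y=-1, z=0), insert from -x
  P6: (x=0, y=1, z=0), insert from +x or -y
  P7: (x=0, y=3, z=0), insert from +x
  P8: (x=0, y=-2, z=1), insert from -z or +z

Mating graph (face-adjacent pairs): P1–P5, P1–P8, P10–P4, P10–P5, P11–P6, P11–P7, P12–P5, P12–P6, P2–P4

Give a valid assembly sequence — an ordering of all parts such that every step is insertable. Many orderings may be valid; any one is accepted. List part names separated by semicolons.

1. P12@(0, 0, 0) [+z clear] — {P12}
2. P5@(0, -1, 0) [-x clear] — {P12, P5}
3. P6@(0, 1, 0) [+x clear] — {P12, P5, P6}
4. P1@(0, -1, 1) [+x clear] — {P1, P12, P5, P6}
5. P10@(0, -1, -1) [+x clear] — {P1, P10, P12, P5, P6}
6. P4@(1, -1, -1) [+z clear] — {P1, P10, P12, P4, P5, P6}
7. P2@(1, -2, -1) [-z clear] — {P1, P10, P12, P2, P4, P5, P6}
8. P8@(0, -2, 1) [-z clear] — {P1, P10, P12, P2, P4, P5, P6, P8}
9. P11@(0, 2, 0) [-x clear] — {P1, P10, P11, P12, P2, P4, P5, P6, P8}
10. P7@(0, 3, 0) [+x clear] — {P1, P10, P11, P12, P2, P4, P5, P6, P7, P8}

P12; P5; P6; P1; P10; P4; P2; P8; P11; P7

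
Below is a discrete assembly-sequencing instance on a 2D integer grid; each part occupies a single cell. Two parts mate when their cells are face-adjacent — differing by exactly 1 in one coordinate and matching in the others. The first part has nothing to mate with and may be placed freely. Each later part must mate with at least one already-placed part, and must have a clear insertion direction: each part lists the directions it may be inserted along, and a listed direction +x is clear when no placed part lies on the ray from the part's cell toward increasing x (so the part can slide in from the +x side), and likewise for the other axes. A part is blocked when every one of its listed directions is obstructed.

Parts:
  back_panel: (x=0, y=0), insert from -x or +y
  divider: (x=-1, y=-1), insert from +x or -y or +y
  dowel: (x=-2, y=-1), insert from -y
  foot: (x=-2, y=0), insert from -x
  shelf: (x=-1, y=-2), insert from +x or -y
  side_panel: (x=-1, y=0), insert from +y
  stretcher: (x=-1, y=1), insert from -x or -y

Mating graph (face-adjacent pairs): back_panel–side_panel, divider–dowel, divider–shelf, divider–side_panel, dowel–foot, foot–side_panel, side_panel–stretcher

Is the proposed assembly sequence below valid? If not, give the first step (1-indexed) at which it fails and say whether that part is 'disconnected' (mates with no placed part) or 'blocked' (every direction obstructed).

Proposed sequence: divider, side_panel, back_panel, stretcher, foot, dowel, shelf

1. divider@(-1, -1) [+x clear] — {divider}
2. side_panel@(-1, 0) [+y clear] — {divider, side_panel}
3. back_panel@(0, 0) [+y clear] — {back_panel, divider, side_panel}
4. stretcher@(-1, 1) [-x clear] — {back_panel, divider, side_panel, stretcher}
5. foot@(-2, 0) [-x clear] — {back_panel, divider, foot, side_panel, stretcher}
6. dowel@(-2, -1) [-y clear] — {back_panel, divider, dowel, foot, side_panel, stretcher}
7. shelf@(-1, -2) [+x clear] — {back_panel, divider, dowel, foot, shelf, side_panel, stretcher}

Valid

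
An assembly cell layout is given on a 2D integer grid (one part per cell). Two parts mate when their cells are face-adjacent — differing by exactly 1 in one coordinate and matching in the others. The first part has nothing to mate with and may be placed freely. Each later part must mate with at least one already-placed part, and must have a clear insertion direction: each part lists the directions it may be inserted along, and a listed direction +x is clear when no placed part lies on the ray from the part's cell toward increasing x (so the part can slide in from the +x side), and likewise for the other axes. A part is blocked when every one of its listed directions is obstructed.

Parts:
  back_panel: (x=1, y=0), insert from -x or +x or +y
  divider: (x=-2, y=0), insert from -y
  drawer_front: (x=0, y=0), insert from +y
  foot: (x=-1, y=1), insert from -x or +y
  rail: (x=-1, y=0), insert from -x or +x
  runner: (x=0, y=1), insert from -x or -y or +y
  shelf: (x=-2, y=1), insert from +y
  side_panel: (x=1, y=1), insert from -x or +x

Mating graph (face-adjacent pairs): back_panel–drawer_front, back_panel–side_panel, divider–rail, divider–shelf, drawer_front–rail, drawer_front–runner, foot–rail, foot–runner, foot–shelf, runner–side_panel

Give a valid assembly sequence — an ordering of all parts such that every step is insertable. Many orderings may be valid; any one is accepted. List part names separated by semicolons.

shelf; divider; foot; rail; drawer_front; back_panel; runner; side_panel

1. shelf@(-2, 1) [+y clear] — {shelf}
2. divider@(-2, 0) [-y clear] — {divider, shelf}
3. foot@(-1, 1) [+y clear] — {divider, foot, shelf}
4. rail@(-1, 0) [+x clear] — {divider, foot, rail, shelf}
5. drawer_front@(0, 0) [+y clear] — {divider, drawer_front, foot, rail, shelf}
6. back_panel@(1, 0) [+x clear] — {back_panel, divider, drawer_front, foot, rail, shelf}
7. runner@(0, 1) [+y clear] — {back_panel, divider, drawer_front, foot, rail, runner, shelf}
8. side_panel@(1, 1) [+x clear] — {back_panel, divider, drawer_front, foot, rail, runner, shelf, side_panel}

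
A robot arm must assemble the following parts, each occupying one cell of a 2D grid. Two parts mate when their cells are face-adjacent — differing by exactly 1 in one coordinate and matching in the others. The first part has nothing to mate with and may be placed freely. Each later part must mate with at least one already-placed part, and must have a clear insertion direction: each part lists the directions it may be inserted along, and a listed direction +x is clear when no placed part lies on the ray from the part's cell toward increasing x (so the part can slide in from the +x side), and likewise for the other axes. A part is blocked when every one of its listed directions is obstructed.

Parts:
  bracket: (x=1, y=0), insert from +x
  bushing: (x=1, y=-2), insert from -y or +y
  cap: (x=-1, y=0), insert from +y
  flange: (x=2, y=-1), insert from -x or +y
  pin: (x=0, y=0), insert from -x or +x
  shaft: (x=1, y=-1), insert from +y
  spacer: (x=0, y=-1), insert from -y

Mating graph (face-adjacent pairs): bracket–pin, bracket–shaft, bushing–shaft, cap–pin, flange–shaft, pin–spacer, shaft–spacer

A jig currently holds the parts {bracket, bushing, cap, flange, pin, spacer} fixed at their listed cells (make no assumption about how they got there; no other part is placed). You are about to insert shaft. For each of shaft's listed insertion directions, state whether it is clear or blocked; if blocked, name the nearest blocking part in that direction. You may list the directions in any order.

+y: nearest on ray is bracket@(1, 0) ⇒ blocked

+y: blocked by bracket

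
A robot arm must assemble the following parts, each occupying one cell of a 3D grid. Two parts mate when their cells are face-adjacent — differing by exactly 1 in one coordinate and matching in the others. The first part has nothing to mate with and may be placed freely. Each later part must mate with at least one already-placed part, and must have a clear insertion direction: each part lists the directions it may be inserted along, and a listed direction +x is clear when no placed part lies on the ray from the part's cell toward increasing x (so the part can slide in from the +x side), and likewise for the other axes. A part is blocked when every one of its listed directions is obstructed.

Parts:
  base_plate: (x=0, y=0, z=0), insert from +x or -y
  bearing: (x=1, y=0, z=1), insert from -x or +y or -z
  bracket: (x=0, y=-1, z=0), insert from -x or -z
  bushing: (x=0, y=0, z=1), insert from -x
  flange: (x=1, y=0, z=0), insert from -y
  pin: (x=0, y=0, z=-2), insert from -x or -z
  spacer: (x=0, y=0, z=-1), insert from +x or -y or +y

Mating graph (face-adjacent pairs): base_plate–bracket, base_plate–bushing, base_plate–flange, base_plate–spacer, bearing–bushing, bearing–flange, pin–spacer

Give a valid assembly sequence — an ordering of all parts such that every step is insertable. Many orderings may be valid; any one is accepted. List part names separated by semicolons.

1. bushing@(0, 0, 1) [-x clear] — {bushing}
2. base_plate@(0, 0, 0) [+x clear] — {base_plate, bushing}
3. bracket@(0, -1, 0) [-x clear] — {base_plate, bracket, bushing}
4. flange@(1, 0, 0) [-y clear] — {base_plate, bracket, bushing, flange}
5. bearing@(1, 0, 1) [+y clear] — {base_plate, bearing, bracket, bushing, flange}
6. spacer@(0, 0, -1) [+x clear] — {base_plate, bearing, bracket, bushing, flange, spacer}
7. pin@(0, 0, -2) [-x clear] — {base_plate, bearing, bracket, bushing, flange, pin, spacer}

bushing; base_plate; bracket; flange; bearing; spacer; pin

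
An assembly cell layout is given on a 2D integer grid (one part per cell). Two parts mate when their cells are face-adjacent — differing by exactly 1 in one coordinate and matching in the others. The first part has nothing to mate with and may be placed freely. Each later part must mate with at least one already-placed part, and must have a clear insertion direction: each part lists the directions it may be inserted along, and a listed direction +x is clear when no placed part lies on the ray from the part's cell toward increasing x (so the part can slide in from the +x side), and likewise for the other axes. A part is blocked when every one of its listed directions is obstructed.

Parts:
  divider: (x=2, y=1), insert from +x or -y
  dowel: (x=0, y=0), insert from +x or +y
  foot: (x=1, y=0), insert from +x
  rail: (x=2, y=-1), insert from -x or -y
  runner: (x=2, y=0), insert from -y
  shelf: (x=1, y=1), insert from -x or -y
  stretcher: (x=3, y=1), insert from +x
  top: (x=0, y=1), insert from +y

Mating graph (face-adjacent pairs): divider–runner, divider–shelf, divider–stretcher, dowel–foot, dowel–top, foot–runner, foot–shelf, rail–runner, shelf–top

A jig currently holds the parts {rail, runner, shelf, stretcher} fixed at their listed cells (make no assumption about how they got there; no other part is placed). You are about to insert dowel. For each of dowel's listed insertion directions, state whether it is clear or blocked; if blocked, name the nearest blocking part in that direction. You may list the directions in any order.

+x: nearest on ray is runner@(2, 0) ⇒ blocked
+y: ray from dowel(0, 0) has no placed part ⇒ clear

+x: blocked by runner; +y: clear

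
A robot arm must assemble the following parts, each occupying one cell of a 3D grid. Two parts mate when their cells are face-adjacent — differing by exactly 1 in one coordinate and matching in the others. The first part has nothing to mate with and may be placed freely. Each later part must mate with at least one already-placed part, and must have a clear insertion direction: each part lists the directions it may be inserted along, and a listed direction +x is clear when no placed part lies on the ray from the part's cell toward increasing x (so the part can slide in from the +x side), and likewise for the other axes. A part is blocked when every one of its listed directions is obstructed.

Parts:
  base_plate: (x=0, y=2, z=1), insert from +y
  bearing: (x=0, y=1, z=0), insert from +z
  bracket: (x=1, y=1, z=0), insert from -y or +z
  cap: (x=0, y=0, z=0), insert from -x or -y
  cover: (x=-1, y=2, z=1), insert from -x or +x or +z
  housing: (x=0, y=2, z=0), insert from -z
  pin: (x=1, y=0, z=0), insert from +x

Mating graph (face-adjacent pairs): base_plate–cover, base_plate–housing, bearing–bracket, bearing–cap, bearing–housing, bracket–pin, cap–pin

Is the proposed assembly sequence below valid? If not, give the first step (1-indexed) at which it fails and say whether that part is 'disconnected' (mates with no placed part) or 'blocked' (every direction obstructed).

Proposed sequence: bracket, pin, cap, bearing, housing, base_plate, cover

1. bracket@(1, 1, 0) [-y clear] — {bracket}
2. pin@(1, 0, 0) [+x clear] — {bracket, pin}
3. cap@(0, 0, 0) [-x clear] — {bracket, cap, pin}
4. bearing@(0, 1, 0) [+z clear] — {bearing, bracket, cap, pin}
5. housing@(0, 2, 0) [-z clear] — {bearing, bracket, cap, housing, pin}
6. base_plate@(0, 2, 1) [+y clear] — {base_plate, bearing, bracket, cap, housing, pin}
7. cover@(-1, 2, 1) [-x clear] — {base_plate, bearing, bracket, cap, cover, housing, pin}

Valid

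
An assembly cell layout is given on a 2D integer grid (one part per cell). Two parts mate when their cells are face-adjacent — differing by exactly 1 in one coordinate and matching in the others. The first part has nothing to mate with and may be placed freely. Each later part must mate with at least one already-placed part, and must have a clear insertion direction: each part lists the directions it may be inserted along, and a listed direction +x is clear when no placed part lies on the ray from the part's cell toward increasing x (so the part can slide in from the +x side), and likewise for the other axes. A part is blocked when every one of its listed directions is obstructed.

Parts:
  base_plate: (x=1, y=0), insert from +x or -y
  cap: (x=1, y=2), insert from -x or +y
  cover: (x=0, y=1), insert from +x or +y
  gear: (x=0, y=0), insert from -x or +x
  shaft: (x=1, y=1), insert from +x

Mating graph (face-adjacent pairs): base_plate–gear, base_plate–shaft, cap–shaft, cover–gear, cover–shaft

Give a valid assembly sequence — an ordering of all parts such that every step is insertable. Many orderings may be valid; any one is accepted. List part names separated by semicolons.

cap; shaft; base_plate; cover; gear

1. cap@(1, 2) [-x clear] — {cap}
2. shaft@(1, 1) [+x clear] — {cap, shaft}
3. base_plate@(1, 0) [+x clear] — {base_plate, cap, shaft}
4. cover@(0, 1) [+y clear] — {base_plate, cap, cover, shaft}
5. gear@(0, 0) [-x clear] — {base_plate, cap, cover, gear, shaft}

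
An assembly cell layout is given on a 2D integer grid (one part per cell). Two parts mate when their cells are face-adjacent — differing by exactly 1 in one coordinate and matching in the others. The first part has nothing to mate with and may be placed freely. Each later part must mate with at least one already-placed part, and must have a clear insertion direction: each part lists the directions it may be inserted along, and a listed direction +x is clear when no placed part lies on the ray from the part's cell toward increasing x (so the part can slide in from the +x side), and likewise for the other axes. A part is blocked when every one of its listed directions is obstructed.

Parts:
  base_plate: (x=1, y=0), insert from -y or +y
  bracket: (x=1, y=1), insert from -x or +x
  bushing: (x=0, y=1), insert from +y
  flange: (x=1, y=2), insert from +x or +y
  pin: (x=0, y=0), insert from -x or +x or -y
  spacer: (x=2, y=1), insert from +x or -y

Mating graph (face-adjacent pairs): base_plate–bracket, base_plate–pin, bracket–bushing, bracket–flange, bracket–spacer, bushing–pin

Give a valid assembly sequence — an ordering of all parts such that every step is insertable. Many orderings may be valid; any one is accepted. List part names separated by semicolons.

flange; bracket; bushing; pin; spacer; base_plate

1. flange@(1, 2) [+x clear] — {flange}
2. bracket@(1, 1) [-x clear] — {bracket, flange}
3. bushing@(0, 1) [+y clear] — {bracket, bushing, flange}
4. pin@(0, 0) [-x clear] — {bracket, bushing, flange, pin}
5. spacer@(2, 1) [+x clear] — {bracket, bushing, flange, pin, spacer}
6. base_plate@(1, 0) [-y clear] — {base_plate, bracket, bushing, flange, pin, spacer}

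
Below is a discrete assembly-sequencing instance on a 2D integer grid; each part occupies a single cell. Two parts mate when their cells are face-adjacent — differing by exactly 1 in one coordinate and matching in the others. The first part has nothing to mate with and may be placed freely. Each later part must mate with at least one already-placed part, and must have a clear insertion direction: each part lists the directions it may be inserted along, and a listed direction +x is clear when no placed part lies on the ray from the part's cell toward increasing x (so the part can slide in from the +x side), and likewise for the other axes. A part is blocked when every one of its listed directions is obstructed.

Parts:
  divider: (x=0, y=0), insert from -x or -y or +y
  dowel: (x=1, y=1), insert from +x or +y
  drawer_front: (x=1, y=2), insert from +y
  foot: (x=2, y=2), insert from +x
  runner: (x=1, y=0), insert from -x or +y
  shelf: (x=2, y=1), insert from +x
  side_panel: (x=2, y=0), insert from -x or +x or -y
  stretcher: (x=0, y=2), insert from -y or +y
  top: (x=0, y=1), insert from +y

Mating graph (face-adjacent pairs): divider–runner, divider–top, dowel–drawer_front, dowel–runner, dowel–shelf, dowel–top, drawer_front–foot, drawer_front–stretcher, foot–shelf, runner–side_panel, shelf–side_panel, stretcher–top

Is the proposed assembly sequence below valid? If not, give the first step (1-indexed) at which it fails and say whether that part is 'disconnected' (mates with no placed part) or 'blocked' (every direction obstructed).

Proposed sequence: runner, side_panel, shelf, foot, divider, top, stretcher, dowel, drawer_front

1. runner@(1, 0) [-x clear] — {runner}
2. side_panel@(2, 0) [+x clear] — {runner, side_panel}
3. shelf@(2, 1) [+x clear] — {runner, shelf, side_panel}
4. foot@(2, 2) [+x clear] — {foot, runner, shelf, side_panel}
5. divider@(0, 0) [-x clear] — {divider, foot, runner, shelf, side_panel}
6. top@(0, 1) [+y clear] — {divider, foot, runner, shelf, side_panel, top}
7. stretcher@(0, 2) [+y clear] — {divider, foot, runner, shelf, side_panel, stretcher, top}
8. dowel@(1, 1) [+y clear] — {divider, dowel, foot, runner, shelf, side_panel, stretcher, top}
9. drawer_front@(1, 2) [+y clear] — {divider, dowel, drawer_front, foot, runner, shelf, side_panel, stretcher, top}

Valid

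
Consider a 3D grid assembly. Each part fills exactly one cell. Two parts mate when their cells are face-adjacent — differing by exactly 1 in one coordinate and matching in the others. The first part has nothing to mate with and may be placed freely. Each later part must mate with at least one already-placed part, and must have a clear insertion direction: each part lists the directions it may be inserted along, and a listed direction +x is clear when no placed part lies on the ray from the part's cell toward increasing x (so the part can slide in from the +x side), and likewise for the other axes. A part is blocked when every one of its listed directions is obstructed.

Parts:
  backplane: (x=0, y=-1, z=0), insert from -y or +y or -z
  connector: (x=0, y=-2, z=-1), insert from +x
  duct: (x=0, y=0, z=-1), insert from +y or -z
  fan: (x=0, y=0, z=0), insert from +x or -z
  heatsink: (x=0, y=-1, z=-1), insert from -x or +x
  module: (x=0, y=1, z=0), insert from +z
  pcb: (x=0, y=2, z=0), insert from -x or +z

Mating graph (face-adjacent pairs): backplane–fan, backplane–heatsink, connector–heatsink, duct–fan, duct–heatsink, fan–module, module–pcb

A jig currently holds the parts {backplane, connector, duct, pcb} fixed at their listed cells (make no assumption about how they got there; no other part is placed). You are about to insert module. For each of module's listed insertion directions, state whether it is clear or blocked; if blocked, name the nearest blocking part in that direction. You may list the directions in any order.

+z: ray from module(0, 1, 0) has no placed part ⇒ clear

+z: clear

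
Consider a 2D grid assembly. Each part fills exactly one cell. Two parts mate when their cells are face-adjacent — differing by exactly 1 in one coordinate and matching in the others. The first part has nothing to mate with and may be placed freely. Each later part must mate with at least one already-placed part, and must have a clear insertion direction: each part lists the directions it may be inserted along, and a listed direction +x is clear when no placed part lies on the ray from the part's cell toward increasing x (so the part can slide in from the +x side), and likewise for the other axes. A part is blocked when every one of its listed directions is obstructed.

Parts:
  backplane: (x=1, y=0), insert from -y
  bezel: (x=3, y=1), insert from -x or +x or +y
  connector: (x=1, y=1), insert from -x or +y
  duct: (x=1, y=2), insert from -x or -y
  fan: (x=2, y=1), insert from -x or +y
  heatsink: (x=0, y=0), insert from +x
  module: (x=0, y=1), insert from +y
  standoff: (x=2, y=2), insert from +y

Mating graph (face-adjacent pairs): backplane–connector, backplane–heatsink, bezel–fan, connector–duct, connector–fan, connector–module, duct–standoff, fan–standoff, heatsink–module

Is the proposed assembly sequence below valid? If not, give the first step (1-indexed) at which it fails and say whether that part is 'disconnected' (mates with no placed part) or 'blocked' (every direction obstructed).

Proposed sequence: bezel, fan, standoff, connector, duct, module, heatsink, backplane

1. bezel@(3, 1) [-x clear] — {bezel}
2. fan@(2, 1) [-x clear] — {bezel, fan}
3. standoff@(2, 2) [+y clear] — {bezel, fan, standoff}
4. connector@(1, 1) [-x clear] — {bezel, connector, fan, standoff}
5. duct@(1, 2) [-x clear] — {bezel, connector, duct, fan, standoff}
6. module@(0, 1) [+y clear] — {bezel, connector, duct, fan, module, standoff}
7. heatsink@(0, 0) [+x clear] — {bezel, connector, duct, fan, heatsink, module, standoff}
8. backplane@(1, 0) [-y clear] — {backplane, bezel, connector, duct, fan, heatsink, module, standoff}

Valid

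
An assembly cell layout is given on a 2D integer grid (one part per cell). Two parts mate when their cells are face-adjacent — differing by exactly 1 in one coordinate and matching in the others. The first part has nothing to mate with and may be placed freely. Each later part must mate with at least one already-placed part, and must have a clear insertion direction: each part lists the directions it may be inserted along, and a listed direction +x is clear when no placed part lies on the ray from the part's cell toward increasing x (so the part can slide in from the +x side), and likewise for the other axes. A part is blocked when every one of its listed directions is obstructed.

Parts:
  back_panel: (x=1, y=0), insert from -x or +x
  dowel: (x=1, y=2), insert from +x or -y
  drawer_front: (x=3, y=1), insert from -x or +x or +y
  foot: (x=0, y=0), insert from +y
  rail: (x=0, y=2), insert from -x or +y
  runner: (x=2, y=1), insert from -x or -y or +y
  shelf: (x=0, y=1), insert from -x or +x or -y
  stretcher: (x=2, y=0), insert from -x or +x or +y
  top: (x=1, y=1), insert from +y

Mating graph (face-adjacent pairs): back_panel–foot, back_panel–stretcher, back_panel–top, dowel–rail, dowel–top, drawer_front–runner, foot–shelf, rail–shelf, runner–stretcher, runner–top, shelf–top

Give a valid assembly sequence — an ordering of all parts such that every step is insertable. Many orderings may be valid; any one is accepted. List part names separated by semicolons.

runner; top; drawer_front; stretcher; dowel; back_panel; foot; rail; shelf

1. runner@(2, 1) [-x clear] — {runner}
2. top@(1, 1) [+y clear] — {runner, top}
3. drawer_front@(3, 1) [+x clear] — {drawer_front, runner, top}
4. stretcher@(2, 0) [-x clear] — {drawer_front, runner, stretcher, top}
5. dowel@(1, 2) [+x clear] — {dowel, drawer_front, runner, stretcher, top}
6. back_panel@(1, 0) [-x clear] — {back_panel, dowel, drawer_front, runner, stretcher, top}
7. foot@(0, 0) [+y clear] — {back_panel, dowel, drawer_front, foot, runner, stretcher, top}
8. rail@(0, 2) [-x clear] — {back_panel, dowel, drawer_front, foot, rail, runner, stretcher, top}
9. shelf@(0, 1) [-x clear] — {back_panel, dowel, drawer_front, foot, rail, runner, shelf, stretcher, top}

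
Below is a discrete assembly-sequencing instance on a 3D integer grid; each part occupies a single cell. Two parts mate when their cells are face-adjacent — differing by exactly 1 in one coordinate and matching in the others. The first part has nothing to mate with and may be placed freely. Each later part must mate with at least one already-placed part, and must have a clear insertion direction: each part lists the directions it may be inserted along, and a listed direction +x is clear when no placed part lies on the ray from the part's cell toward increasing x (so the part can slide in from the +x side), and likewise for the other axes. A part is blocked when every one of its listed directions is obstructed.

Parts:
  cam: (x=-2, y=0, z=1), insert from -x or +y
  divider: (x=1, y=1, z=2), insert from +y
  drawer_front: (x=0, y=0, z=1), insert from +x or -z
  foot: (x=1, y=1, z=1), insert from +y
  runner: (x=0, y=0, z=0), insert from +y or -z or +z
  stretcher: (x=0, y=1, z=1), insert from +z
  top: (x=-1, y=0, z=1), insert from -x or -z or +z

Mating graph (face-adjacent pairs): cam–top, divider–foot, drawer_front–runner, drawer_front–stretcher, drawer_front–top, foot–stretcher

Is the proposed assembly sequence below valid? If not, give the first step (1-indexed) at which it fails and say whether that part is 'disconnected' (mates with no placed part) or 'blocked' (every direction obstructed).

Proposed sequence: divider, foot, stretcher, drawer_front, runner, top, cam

Valid

1. divider@(1, 1, 2) [+y clear] — {divider}
2. foot@(1, 1, 1) [+y clear] — {divider, foot}
3. stretcher@(0, 1, 1) [+z clear] — {divider, foot, stretcher}
4. drawer_front@(0, 0, 1) [+x clear] — {divider, drawer_front, foot, stretcher}
5. runner@(0, 0, 0) [+y clear] — {divider, drawer_front, foot, runner, stretcher}
6. top@(-1, 0, 1) [-x clear] — {divider, drawer_front, foot, runner, stretcher, top}
7. cam@(-2, 0, 1) [-x clear] — {cam, divider, drawer_front, foot, runner, stretcher, top}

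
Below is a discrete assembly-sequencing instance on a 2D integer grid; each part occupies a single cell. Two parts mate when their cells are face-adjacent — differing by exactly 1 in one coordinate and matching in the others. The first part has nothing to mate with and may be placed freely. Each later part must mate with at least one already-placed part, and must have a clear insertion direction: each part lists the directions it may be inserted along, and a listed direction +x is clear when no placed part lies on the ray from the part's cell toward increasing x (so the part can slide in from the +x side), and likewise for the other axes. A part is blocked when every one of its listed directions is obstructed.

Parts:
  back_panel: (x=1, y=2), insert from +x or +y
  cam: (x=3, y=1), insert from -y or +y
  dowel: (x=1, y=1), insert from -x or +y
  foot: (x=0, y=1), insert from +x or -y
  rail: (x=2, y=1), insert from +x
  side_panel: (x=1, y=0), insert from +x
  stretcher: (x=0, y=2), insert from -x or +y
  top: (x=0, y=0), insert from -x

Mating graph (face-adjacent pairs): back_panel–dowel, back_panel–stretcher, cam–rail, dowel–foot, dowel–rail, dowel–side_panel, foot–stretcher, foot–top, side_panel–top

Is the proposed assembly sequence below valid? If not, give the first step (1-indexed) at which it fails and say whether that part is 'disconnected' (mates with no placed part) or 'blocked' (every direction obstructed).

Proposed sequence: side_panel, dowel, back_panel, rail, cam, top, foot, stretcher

1. side_panel@(1, 0) [+x clear] — {side_panel}
2. dowel@(1, 1) [-x clear] — {dowel, side_panel}
3. back_panel@(1, 2) [+x clear] — {back_panel, dowel, side_panel}
4. rail@(2, 1) [+x clear] — {back_panel, dowel, rail, side_panel}
5. cam@(3, 1) [-y clear] — {back_panel, cam, dowel, rail, side_panel}
6. top@(0, 0) [-x clear] — {back_panel, cam, dowel, rail, side_panel, top}
7. foot@(0, 1) — +x/-y all obstructed ⇒ blocked

Invalid at step 7 (blocked)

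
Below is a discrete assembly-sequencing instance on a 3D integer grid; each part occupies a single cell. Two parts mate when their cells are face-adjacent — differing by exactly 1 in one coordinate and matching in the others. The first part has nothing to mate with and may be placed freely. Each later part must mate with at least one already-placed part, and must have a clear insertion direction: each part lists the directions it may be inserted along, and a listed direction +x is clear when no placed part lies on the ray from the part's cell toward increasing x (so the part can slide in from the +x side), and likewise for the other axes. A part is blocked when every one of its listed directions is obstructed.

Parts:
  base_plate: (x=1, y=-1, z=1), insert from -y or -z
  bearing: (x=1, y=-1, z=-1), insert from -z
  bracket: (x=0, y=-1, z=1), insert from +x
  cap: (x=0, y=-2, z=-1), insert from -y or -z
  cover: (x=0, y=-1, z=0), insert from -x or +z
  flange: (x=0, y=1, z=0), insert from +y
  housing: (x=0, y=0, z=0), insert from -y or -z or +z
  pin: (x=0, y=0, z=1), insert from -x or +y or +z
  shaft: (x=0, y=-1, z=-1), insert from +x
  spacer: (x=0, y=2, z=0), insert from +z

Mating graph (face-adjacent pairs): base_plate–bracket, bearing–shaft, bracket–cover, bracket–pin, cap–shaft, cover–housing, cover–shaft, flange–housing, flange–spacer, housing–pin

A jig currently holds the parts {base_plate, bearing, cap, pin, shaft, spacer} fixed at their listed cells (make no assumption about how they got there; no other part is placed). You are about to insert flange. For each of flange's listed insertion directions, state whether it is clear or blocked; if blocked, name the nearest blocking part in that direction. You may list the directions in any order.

+y: blocked by spacer

+y: nearest on ray is spacer@(0, 2, 0) ⇒ blocked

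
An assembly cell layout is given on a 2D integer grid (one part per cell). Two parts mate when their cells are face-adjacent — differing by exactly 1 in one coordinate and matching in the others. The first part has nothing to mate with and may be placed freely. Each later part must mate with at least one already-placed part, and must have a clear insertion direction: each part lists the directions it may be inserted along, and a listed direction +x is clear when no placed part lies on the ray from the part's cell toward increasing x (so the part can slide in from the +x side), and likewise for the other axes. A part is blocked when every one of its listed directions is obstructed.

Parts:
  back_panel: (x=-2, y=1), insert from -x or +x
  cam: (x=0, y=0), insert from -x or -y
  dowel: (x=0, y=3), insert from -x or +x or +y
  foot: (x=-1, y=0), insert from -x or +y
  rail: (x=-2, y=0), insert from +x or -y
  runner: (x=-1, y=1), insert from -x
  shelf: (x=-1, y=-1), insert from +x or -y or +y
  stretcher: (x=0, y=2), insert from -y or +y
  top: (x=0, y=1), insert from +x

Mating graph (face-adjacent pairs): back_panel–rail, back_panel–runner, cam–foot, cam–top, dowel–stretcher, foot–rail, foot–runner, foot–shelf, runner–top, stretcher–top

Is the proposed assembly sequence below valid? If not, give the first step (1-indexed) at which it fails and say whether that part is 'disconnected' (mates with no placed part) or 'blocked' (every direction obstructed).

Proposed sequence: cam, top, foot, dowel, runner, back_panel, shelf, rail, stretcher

1. cam@(0, 0) [-x clear] — {cam}
2. top@(0, 1) [+x clear] — {cam, top}
3. foot@(-1, 0) [-x clear] — {cam, foot, top}
4. dowel@(0, 3) — no placed neighbour ⇒ disconnected

Invalid at step 4 (disconnected)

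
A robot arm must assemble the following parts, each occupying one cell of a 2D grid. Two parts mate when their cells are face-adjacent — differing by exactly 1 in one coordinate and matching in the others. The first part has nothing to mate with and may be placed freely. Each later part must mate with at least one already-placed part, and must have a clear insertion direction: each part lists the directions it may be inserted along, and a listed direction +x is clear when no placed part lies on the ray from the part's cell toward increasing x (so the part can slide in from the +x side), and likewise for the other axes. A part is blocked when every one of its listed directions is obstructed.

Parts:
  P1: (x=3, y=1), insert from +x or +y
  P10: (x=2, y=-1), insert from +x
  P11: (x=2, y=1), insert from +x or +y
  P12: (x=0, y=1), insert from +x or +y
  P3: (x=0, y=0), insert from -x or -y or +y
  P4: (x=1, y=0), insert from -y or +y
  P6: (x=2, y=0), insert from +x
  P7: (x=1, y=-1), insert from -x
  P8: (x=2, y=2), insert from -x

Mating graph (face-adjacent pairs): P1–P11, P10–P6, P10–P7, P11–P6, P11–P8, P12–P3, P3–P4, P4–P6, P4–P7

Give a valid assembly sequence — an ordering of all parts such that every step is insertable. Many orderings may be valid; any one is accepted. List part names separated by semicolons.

P11; P1; P6; P4; P3; P12; P10; P7; P8

1. P11@(2, 1) [+x clear] — {P11}
2. P1@(3, 1) [+x clear] — {P1, P11}
3. P6@(2, 0) [+x clear] — {P1, P11, P6}
4. P4@(1, 0) [-y clear] — {P1, P11, P4, P6}
5. P3@(0, 0) [-x clear] — {P1, P11, P3, P4, P6}
6. P12@(0, 1) [+y clear] — {P1, P11, P12, P3, P4, P6}
7. P10@(2, -1) [+x clear] — {P1, P10, P11, P12, P3, P4, P6}
8. P7@(1, -1) [-x clear] — {P1, P10, P11, P12, P3, P4, P6, P7}
9. P8@(2, 2) [-x clear] — {P1, P10, P11, P12, P3, P4, P6, P7, P8}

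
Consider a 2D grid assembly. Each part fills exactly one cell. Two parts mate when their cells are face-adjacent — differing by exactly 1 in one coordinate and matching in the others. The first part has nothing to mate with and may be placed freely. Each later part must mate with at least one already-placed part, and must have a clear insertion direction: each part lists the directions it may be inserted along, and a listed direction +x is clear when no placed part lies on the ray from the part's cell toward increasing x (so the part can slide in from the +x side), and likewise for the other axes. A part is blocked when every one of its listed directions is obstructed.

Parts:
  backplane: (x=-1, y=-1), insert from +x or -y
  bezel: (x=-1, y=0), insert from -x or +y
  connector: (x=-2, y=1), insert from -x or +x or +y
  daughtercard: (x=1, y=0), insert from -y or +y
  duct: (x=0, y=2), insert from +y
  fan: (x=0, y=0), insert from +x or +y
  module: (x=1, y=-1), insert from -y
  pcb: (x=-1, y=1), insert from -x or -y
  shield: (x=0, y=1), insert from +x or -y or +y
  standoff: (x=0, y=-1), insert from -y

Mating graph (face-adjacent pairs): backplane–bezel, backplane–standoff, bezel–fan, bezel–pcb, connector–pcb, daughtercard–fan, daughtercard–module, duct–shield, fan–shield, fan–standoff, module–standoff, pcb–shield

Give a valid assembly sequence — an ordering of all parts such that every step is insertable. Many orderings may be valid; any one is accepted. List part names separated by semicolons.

1. standoff@(0, -1) [-y clear] — {standoff}
2. fan@(0, 0) [+x clear] — {fan, standoff}
3. bezel@(-1, 0) [-x clear] — {bezel, fan, standoff}
4. shield@(0, 1) [+x clear] — {bezel, fan, shield, standoff}
5. daughtercard@(1, 0) [-y clear] — {bezel, daughtercard, fan, shield, standoff}
6. duct@(0, 2) [+y clear] — {bezel, daughtercard, duct, fan, shield, standoff}
7. pcb@(-1, 1) [-x clear] — {bezel, daughtercard, duct, fan, pcb, shield, standoff}
8. connector@(-2, 1) [-x clear] — {bezel, connector, daughtercard, duct, fan, pcb, shield, standoff}
9. module@(1, -1) [-y clear] — {bezel, connector, daughtercard, duct, fan, module, pcb, shield, standoff}
10. backplane@(-1, -1) [-y clear] — {backplane, bezel, connector, daughtercard, duct, fan, module, pcb, shield, standoff}

standoff; fan; bezel; shield; daughtercard; duct; pcb; connector; module; backplane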